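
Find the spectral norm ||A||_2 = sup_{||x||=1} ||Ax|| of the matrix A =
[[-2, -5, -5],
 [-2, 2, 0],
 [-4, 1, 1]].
||A||_2 ≈ 7.421 (= sqrt(largest eigenvalue of A^T A))

||A||_2 = sigma_max(A) = sqrt(lambda_max(A^T A)). Form the symmetric matrix M = A^T A =
[[24, 2, 6],
 [2, 30, 26],
 [6, 26, 26]].
Its characteristic polynomial (trace, sum of principal 2x2 minors, determinant of M give the coefficients) is
  p(λ) = det(λ I - M) = λ^3 - 80λ^2 + 1408λ - 1936.
No integer candidate from the rational root theorem (±divisors of 1936) is a root, so the roots are irrational. The cubic discriminant is Δ = 1381684480 > 0, so there are three distinct real roots. p(1) = -607 and p(2) = 568 have opposite signs, so a root lies in (1, 2); Newton's method refines it to λ ≈ 1.5005. p(23) = 295 and p(24) = -400 have opposite signs, so a root lies in (23, 24); Newton's method refines it to λ ≈ 23.4278. p(55) = -121 and p(56) = 1648 have opposite signs, so a root lies in (55, 56); Newton's method refines it to λ ≈ 55.0716. Check (Vieta): the three roots sum to 80, matching tr M = 80.
So the eigenvalues of A^T A are ≈ 1.5005, 23.4278, 55.0716 (all ≥ 0, as they must be for A^T A). The largest is λ_max ≈ 55.0716, hence ||A||_2 = sqrt(λ_max) ≈ 7.421.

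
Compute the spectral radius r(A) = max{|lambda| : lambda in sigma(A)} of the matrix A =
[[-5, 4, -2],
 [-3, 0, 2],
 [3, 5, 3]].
r(A) = sqrt(28) ≈ 5.2915

The eigenvalues of A are the roots of its characteristic polynomial. With M = A (coefficients from the trace, the sum of principal 2x2 minors, and det A):
  p(λ) = det(λ I - M) = λ^3 + 2λ^2 - 7λ - 140.
By the rational root theorem any rational root is an integer divisor of 140. Testing λ = 5: p(5) = 125 + 50 - 35 - 140 = 0, so λ = 5 is a root. Dividing out (λ - 5) leaves p(λ) = (λ - 5)(λ^2 + 7λ + 28). For λ^2 + 7λ + 28 the discriminant is -63. It is negative, so the roots are the complex-conjugate pair λ = -7/2 ± (sqrt(63)/2) i ≈ -3.5 ± 3.9686i. For a conjugate pair the product of the roots equals the constant term, so |λ|^2 = 28 and |λ| = sqrt(28) ≈ 5.2915.
Thus the eigenvalues (to 4 decimals) are -3.5 ± 3.9686i (modulus 5.2915); 5 (modulus 5). The spectral radius is the largest modulus: r(A) = sqrt(28) ≈ 5.2915. (Cross-check: r(A) ≤ ||A||_2 ≈ 7; equality holds whenever A is normal, though it can also hold for some non-normal A.)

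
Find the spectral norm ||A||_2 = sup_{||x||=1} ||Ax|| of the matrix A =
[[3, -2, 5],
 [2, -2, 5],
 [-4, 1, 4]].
||A||_2 ≈ 8.5841 (= sqrt(largest eigenvalue of A^T A))

||A||_2 = sigma_max(A) = sqrt(lambda_max(A^T A)). Form the symmetric matrix M = A^T A =
[[29, -14, 9],
 [-14, 9, -16],
 [9, -16, 66]].
Its characteristic polynomial (trace, sum of principal 2x2 minors, determinant of M give the coefficients) is
  p(λ) = det(λ I - M) = λ^3 - 104λ^2 + 2236λ - 169.
No integer candidate from the rational root theorem (±divisors of 169) is a root, so the roots are irrational. The cubic discriminant is Δ = 9305650549 > 0, so there are three distinct real roots. p(0) = -169 and p(1) = 1964 have opposite signs, so a root lies in (0, 1); Newton's method refines it to λ ≈ 0.0758. p(30) = 311 and p(31) = -1006 have opposite signs, so a root lies in (30, 31); Newton's method refines it to λ ≈ 30.2379. p(73) = -2140 and p(74) = 1015 have opposite signs, so a root lies in (73, 74); Newton's method refines it to λ ≈ 73.6863. Check (Vieta): the three roots sum to 104, matching tr M = 104.
So the eigenvalues of A^T A are ≈ 0.0758, 30.2379, 73.6863 (all ≥ 0, as they must be for A^T A). The largest is λ_max ≈ 73.6863, hence ||A||_2 = sqrt(λ_max) ≈ 8.5841.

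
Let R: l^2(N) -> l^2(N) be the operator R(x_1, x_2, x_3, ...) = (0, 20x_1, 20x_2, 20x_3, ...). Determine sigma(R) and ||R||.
sigma(R) = closed disk {z in C : |z| ≤ 20}; ||R|| = 20

Note R = 20·U where U is the unit right shift (U x)_k = x_{k-1} (with x_0 := 0); so ||R|| = 20||U|| and sigma(R) = 20·sigma(U). ||R x||^2 = sum_{k≥1} |20x_k|^2 = 400||x||^2, so ||R|| = 20 and sigma(R) ⊂ {|z| ≤ 20}. For any |lambda| < 20, the equation (R - lambda I) x = 0 forces x_1 = 0, then 20x_k = lambda x_{k+1} ⇒ x = 0, so R has no eigenvalues. But (R - lambda I) is not surjective for |lambda| < 20: solving (R - lambda I) x = e_1 would require x_n proportional to (lambda/20)^(-n), which is not in l^2. So every |lambda| < 20 lies in the residual spectrum. The boundary |lambda| = 20 is in the approximate point spectrum (the spectrum is closed). Hence sigma(R) is the closed disk of radius 20.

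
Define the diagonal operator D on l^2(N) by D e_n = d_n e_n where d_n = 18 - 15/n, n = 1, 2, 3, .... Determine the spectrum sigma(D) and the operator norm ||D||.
sigma(D) = {18 - 15/n : n ≥ 1} ∪ {18}; ||D|| = 18

A bounded diagonal operator on l^2 with diagonal entries d_n has spectrum equal to the closure of {d_n : n ≥ 1}: every d_n is an eigenvalue (with eigenvector e_n), so {d_n} ⊂ sigma(D); the spectrum is closed, so its closure is too; and for lambda not in the closure, (D - lambda I) has bounded inverse (the diagonal entries 1/(d_n - lambda) are bounded). For our sequence d_n = 18 - 15/n, n = 1, 2, 3, ...:
  - {d_n} = {18 - 15/n : n ≥ 1}; the only limit point is 18
  - closure = {18 - 15/n : n ≥ 1} ∪ {18}
For the norm: a diagonal operator has ||D|| = sup_n |d_n|. Here d_n = 18 - 15/n increases monotonically from d_1 = 3 toward 18, with all terms in [3, 18); so sup_n |d_n| = 18 (the supremum is the limit, not attained). So ||D|| = 18.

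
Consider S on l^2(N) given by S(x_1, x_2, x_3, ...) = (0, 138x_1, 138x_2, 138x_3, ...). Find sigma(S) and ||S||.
sigma(S) = closed disk {z in C : |z| ≤ 138}; ||S|| = 138

Note S = 138·U where U is the unit right shift (U x)_k = x_{k-1} (with x_0 := 0); so ||S|| = 138||U|| and sigma(S) = 138·sigma(U). ||S x||^2 = sum_{k≥1} |138x_k|^2 = 19044||x||^2, so ||S|| = 138 and sigma(S) ⊂ {|z| ≤ 138}. For any |lambda| < 138, the equation (S - lambda I) x = 0 forces x_1 = 0, then 138x_k = lambda x_{k+1} ⇒ x = 0, so S has no eigenvalues. But (S - lambda I) is not surjective for |lambda| < 138: solving (S - lambda I) x = e_1 would require x_n proportional to (lambda/138)^(-n), which is not in l^2. So every |lambda| < 138 lies in the residual spectrum. The boundary |lambda| = 138 is in the approximate point spectrum (the spectrum is closed). Hence sigma(S) is the closed disk of radius 138.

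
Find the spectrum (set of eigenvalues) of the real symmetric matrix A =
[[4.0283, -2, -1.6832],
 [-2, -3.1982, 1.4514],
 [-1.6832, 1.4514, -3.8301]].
sigma(A) ≈ {-5, -3, 5}

A is real symmetric, so its spectrum consists of real eigenvalues. Expanding the characteristic polynomial of the displayed matrix gives
  det(λ I - A) = p(λ) = λ^3 + (3)λ^2 + (-25)λ + (-75).
Solving p(λ) = 0 yields eigenvalues ≈ -5, -3, 5. (A is shown rounded to 4 decimals, so these recover the underlying integer eigenvalues to within that precision.)
Verification: the trace of A = -3 equals the sum of eigenvalues -3, and det(A) ≈ 74.9998 matches the eigenvalue product 75.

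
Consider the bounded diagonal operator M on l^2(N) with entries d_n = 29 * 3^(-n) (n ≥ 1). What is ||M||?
||M|| = 29/3 (attained at n = 1)

For M diagonal, ||M|| = sup_n |d_n|. The sequence d_n = 29 * 3^(-n) is positive and strictly decreasing (ratio 3^(-1) < 1), so the supremum is d_1 = 29/3. Hence ||M|| = 29/3.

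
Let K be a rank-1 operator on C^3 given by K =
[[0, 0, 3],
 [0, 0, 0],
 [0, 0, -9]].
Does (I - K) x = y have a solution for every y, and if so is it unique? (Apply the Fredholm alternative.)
(I - K) is invertible (det(I - K) = 10 ≠ 0), so for every y in C^3 the equation (I - K) x = y has a unique solution.

K has rank 1, so it is an outer product K = u v^T: every row of K is a multiple of one row vector. Reading off the entries, u = (-1, 0, 3) and v = (0, 0, -3) (row i of K equals u_i·v^T). A rank-one matrix u v^T satisfies K u = u (v·u) and kills the (2)-dimensional subspace v^⊥, so its characteristic polynomial is lambda^2 (lambda - v·u) with v·u = tr K = -9. Hence the eigenvalues of I - K are 1 (multiplicity 2) and 1 - (-9) = 10, so det(I - K) = 10. (Direct check: I - K =
[[1, 0, -3],
 [0, 1, 0],
 [0, 0, 10]]
has determinant 10.) The finite-dimensional Fredholm alternative says: either (I - K) is invertible, or ker(I - K) ≠ {0} and then range(I - K) = ker((I - K)^*)^⊥, with dim ker(I - K) = dim ker((I - K)^*). Since det(I - K) ≠ 0, 1 is not an eigenvalue of K and ker(I - K) = {0}, so we are in the first case: for every y there is a unique x = (I - K)^(-1) y. Explicitly, by the Sherman–Morrison formula, (I - u v^T)^(-1) = I + u v^T/(1 - v·u), i.e. (I - K)^(-1) = I + K/(10).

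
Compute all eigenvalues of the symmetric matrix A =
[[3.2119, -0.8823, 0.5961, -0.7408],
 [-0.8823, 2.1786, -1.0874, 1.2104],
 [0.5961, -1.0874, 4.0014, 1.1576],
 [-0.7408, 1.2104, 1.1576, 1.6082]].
sigma(A) ≈ {0, 2, 4, 5}

A is real symmetric, so its spectrum consists of real eigenvalues. Expanding the characteristic polynomial of the displayed matrix gives
  det(λ I - A) = p(λ) = λ^4 + (-11)λ^3 + (38)λ^2 + (-40.0027)λ + (0.0023).
Solving p(λ) = 0 yields eigenvalues ≈ 0, 2, 4, 5. (A is shown rounded to 4 decimals, so these recover the underlying integer eigenvalues to within that precision.)
Verification: the trace of A = 11 equals the sum of eigenvalues 11, and det(A) ≈ 0.0023 matches the eigenvalue product 0.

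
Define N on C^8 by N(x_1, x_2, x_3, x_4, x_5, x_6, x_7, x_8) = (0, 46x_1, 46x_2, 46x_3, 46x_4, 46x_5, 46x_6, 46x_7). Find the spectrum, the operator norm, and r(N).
sigma(N) = {0}; ||N|| = 46; r(N) = 0. (N is nilpotent with N^8 = 0.)

On C^8, N is a strictly lower-triangular matrix with 46 on the subdiagonal and zeros elsewhere, so its characteristic polynomial is lambda^8 and every eigenvalue is 0: sigma(N) = {0}. For the operator norm, N e_i = 46e_{i+1} for i = 1, ..., 7 and N e_8 = 0, so the singular values of N are 46 (with multiplicity 7) and 0; hence ||N|| = 46. The spectral radius r(N) = max|lambda| = 0. Note ||N|| > r(N) — characteristic of non-normal nilpotent operators. Indeed N^8 = 0.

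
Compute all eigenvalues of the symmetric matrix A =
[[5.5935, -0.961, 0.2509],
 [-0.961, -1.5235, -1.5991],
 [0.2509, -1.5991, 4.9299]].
sigma(A) ≈ {-2, 5, 6}

A is real symmetric, so its spectrum consists of real eigenvalues. Expanding the characteristic polynomial of the displayed matrix gives
  det(λ I - A) = p(λ) = λ^3 + (-9)λ^2 + (8)λ + (60).
Solving p(λ) = 0 yields eigenvalues ≈ -2, 5, 6. (A is shown rounded to 4 decimals, so these recover the underlying integer eigenvalues to within that precision.)
Verification: the trace of A = 9 equals the sum of eigenvalues 9, and det(A) ≈ -60.0002 matches the eigenvalue product -60.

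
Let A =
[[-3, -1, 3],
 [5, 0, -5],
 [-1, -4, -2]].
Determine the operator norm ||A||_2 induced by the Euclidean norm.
||A||_2 ≈ 8.2804 (= sqrt(largest eigenvalue of A^T A))

||A||_2 = sigma_max(A) = sqrt(lambda_max(A^T A)). Form the symmetric matrix M = A^T A =
[[35, 7, -32],
 [7, 17, 5],
 [-32, 5, 38]].
Its characteristic polynomial (trace, sum of principal 2x2 minors, determinant of M give the coefficients) is
  p(λ) = det(λ I - M) = λ^3 - 90λ^2 + 1473λ - 225.
No integer candidate from the rational root theorem (±divisors of 225) is a root, so the roots are irrational. The cubic discriminant is Δ = 4670203257 > 0, so there are three distinct real roots. p(0) = -225 and p(1) = 1159 have opposite signs, so a root lies in (0, 1); Newton's method refines it to λ ≈ 0.1542. p(21) = 279 and p(22) = -731 have opposite signs, so a root lies in (21, 22); Newton's method refines it to λ ≈ 21.2814. p(68) = -1789 and p(69) = 1431 have opposite signs, so a root lies in (68, 69); Newton's method refines it to λ ≈ 68.5644. Check (Vieta): the three roots sum to 90, matching tr M = 90.
So the eigenvalues of A^T A are ≈ 0.1542, 21.2814, 68.5644 (all ≥ 0, as they must be for A^T A). The largest is λ_max ≈ 68.5644, hence ||A||_2 = sqrt(λ_max) ≈ 8.2804.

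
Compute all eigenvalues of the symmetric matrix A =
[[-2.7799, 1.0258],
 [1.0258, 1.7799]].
sigma(A) ≈ {-3, 2}

A is real symmetric, so its spectrum consists of real eigenvalues. Expanding the characteristic polynomial of the displayed matrix gives
  det(λ I - A) = p(λ) = λ^2 + (1)λ + (-6).
Solving p(λ) = 0 yields eigenvalues ≈ -3, 2. (A is shown rounded to 4 decimals, so these recover the underlying integer eigenvalues to within that precision.)
Verification: the trace of A = -1 equals the sum of eigenvalues -1, and det(A) ≈ -6.0002 matches the eigenvalue product -6.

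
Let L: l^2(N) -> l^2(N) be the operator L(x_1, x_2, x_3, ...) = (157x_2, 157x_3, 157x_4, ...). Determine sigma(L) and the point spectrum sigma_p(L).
sigma(L) = closed disk {z in C : |z| ≤ 157}; sigma_p(L) = open disk {z in C : |z| < 157}

Note L = 157·V where V is the unit left shift (V x)_k = x_{k+1}; so sigma(L) = 157·sigma(V) and ||L|| = 157||V||. ||L x||^2 = 24649sum_{k≥2} |x_k|^2 ≤ 24649||x||^2, with equality on {x : x_1 = 0}, so ||L|| = 157. For any lambda with |lambda| < 157, set r = lambda/157 (|r| < 1); the vector x = (1, r, r^2, ...) is in l^2 and satisfies L x = 157(r, r^2, ...) = lambda x, so lambda is an eigenvalue. On the boundary |lambda| = 157 the geometric series diverges, so no l^2 eigenvector exists, but these lambda lie in the approximate point spectrum. Hence sigma(L) is the closed disk of radius 157 and sigma_p(L) is the open disk.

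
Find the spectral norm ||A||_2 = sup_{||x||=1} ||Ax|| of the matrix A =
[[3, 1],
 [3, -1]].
||A||_2 = sqrt(18) ≈ 4.2426 (= sqrt(largest eigenvalue of A^T A))

||A||_2 = sigma_max(A) = sqrt(lambda_max(A^T A)). Form the symmetric matrix M = A^T A =
[[18, 0],
 [0, 2]].
Its characteristic polynomial (trace, determinant of M give the coefficients) is
  p(λ) = det(λ I - M) = λ^2 - 20λ + 36.
For λ^2 - 20λ + 36 the discriminant is 256. It is a perfect square (16^2), so the roots are rational: λ = (20 ± 16)/2 = 18, 2.
So the eigenvalues of A^T A are ≈ 2, 18 (all ≥ 0, as they must be for A^T A). The largest is λ_max = 18, hence ||A||_2 = sqrt(λ_max) = sqrt(18) ≈ 4.2426.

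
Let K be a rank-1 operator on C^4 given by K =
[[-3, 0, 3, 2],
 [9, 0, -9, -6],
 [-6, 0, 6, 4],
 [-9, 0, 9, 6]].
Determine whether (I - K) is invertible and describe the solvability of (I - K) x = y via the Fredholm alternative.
(I - K) is invertible (det(I - K) = -8 ≠ 0), so for every y in C^4 the equation (I - K) x = y has a unique solution.

K has rank 1, so it is an outer product K = u v^T: every row of K is a multiple of one row vector. Reading off the entries, u = (1, -3, 2, 3) and v = (-3, 0, 3, 2) (row i of K equals u_i·v^T). A rank-one matrix u v^T satisfies K u = u (v·u) and kills the (3)-dimensional subspace v^⊥, so its characteristic polynomial is lambda^3 (lambda - v·u) with v·u = tr K = 9. Hence the eigenvalues of I - K are 1 (multiplicity 3) and 1 - (9) = -8, so det(I - K) = -8. (Direct check: I - K =
[[4, 0, -3, -2],
 [-9, 1, 9, 6],
 [6, 0, -5, -4],
 [9, 0, -9, -5]]
has determinant -8.) The finite-dimensional Fredholm alternative says: either (I - K) is invertible, or ker(I - K) ≠ {0} and then range(I - K) = ker((I - K)^*)^⊥, with dim ker(I - K) = dim ker((I - K)^*). Since det(I - K) ≠ 0, 1 is not an eigenvalue of K and ker(I - K) = {0}, so we are in the first case: for every y there is a unique x = (I - K)^(-1) y. Explicitly, by the Sherman–Morrison formula, (I - u v^T)^(-1) = I + u v^T/(1 - v·u), i.e. (I - K)^(-1) = I + K/(-8).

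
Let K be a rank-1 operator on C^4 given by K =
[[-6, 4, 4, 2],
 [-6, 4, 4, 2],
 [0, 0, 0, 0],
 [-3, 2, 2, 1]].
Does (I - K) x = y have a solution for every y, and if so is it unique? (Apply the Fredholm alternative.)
(I - K) is invertible (det(I - K) = 2 ≠ 0), so for every y in C^4 the equation (I - K) x = y has a unique solution.

K has rank 1, so it is an outer product K = u v^T: every row of K is a multiple of one row vector. Reading off the entries, u = (2, 2, 0, 1) and v = (-3, 2, 2, 1) (row i of K equals u_i·v^T). A rank-one matrix u v^T satisfies K u = u (v·u) and kills the (3)-dimensional subspace v^⊥, so its characteristic polynomial is lambda^3 (lambda - v·u) with v·u = tr K = -1. Hence the eigenvalues of I - K are 1 (multiplicity 3) and 1 - (-1) = 2, so det(I - K) = 2. (Direct check: I - K =
[[7, -4, -4, -2],
 [6, -3, -4, -2],
 [0, 0, 1, 0],
 [3, -2, -2, 0]]
has determinant 2.) The finite-dimensional Fredholm alternative says: either (I - K) is invertible, or ker(I - K) ≠ {0} and then range(I - K) = ker((I - K)^*)^⊥, with dim ker(I - K) = dim ker((I - K)^*). Since det(I - K) ≠ 0, 1 is not an eigenvalue of K and ker(I - K) = {0}, so we are in the first case: for every y there is a unique x = (I - K)^(-1) y. Explicitly, by the Sherman–Morrison formula, (I - u v^T)^(-1) = I + u v^T/(1 - v·u), i.e. (I - K)^(-1) = I + K/(2).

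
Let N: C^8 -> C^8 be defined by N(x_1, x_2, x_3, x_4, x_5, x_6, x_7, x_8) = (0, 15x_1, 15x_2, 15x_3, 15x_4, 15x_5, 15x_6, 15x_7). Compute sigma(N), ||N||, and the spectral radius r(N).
sigma(N) = {0}; ||N|| = 15; r(N) = 0. (N is nilpotent with N^8 = 0.)

On C^8, N is a strictly lower-triangular matrix with 15 on the subdiagonal and zeros elsewhere, so its characteristic polynomial is lambda^8 and every eigenvalue is 0: sigma(N) = {0}. For the operator norm, N e_i = 15e_{i+1} for i = 1, ..., 7 and N e_8 = 0, so the singular values of N are 15 (with multiplicity 7) and 0; hence ||N|| = 15. The spectral radius r(N) = max|lambda| = 0. Note ||N|| > r(N) — characteristic of non-normal nilpotent operators. Indeed N^8 = 0.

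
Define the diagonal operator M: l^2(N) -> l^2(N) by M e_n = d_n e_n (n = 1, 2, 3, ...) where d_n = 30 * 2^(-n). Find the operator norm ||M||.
||M|| = 15 (attained at n = 1)

For M diagonal, ||M|| = sup_n |d_n|. The sequence d_n = 30 * 2^(-n) is positive and strictly decreasing (ratio 2^(-1) < 1), so the supremum is d_1 = 30/2 = 15. Hence ||M|| = 15.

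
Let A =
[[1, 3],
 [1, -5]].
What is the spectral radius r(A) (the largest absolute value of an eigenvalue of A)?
r(A) = (4 + sqrt(48))/2 ≈ 5.4641

The eigenvalues of A are the roots of its characteristic polynomial. With M = A (coefficients from the trace and determinant):
  p(λ) = det(λ I - M) = λ^2 + 4λ - 8.
For λ^2 + 4λ - 8 the discriminant is 48. It is nonnegative but not a perfect square, so the roots are real and irrational: λ = (-4 ± sqrt(48))/2 ≈ 1.4641, -5.4641.
Thus the eigenvalues (to 4 decimals) are 1.4641 (modulus 1.4641); -5.4641 (modulus 5.4641). The spectral radius is the largest modulus: r(A) = (4 + sqrt(48))/2 ≈ 5.4641. (Cross-check: r(A) ≤ ||A||_2 ≈ 5.8416; equality holds whenever A is normal, though it can also hold for some non-normal A.)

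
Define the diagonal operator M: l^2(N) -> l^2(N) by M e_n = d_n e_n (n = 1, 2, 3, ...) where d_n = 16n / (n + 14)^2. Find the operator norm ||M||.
||M|| = 2/7 (attained at n = 14)

For M diagonal, ||M|| = sup_n |d_n|. Treat f(x) = 16x / (x + 14)^2 for real x > 0. By the quotient rule, f'(x) = 16(14 - x)/(x + 14)^3, which is positive for x < 14 and negative for x > 14. So f has a unique maximum at x = 14, and since 14 is a positive integer, the supremum over n ≥ 1 is attained at n = 14: d_14 = 16·14/(14 + 14)^2 = 16·14/784 = 2/7. Hence ||M|| = 2/7.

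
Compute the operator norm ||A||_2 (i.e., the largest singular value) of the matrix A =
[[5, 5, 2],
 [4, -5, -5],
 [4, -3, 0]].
||A||_2 = sqrt((92 + sqrt(6556))/2) ≈ 9.2997 (= sqrt(largest eigenvalue of A^T A))

||A||_2 = sigma_max(A) = sqrt(lambda_max(A^T A)). Form the symmetric matrix M = A^T A =
[[57, -7, -10],
 [-7, 59, 35],
 [-10, 35, 29]].
Its characteristic polynomial (trace, sum of principal 2x2 minors, determinant of M give the coefficients) is
  p(λ) = det(λ I - M) = λ^3 - 145λ^2 + 5353λ - 25281.
By the rational root theorem any rational root is an integer divisor of 25281. Testing λ = 53: p(53) = 148877 - 407305 + 283709 - 25281 = 0, so λ = 53 is a root. Dividing out (λ - 53) leaves p(λ) = (λ - 53)(λ^2 - 92λ + 477). For λ^2 - 92λ + 477 the discriminant is 6556. It is nonnegative but not a perfect square, so the roots are real and irrational: λ = (92 ± sqrt(6556))/2 ≈ 86.4846, 5.5154.
So the eigenvalues of A^T A are ≈ 5.5154, 53, 86.4846 (all ≥ 0, as they must be for A^T A). The largest is λ_max = (92 + sqrt(6556))/2 ≈ 86.4846, hence ||A||_2 = sqrt(λ_max) = sqrt((92 + sqrt(6556))/2) ≈ 9.2997.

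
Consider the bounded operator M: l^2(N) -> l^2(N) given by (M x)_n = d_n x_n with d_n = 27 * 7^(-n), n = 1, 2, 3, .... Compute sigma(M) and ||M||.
sigma(M) = {27 * 7^(-n) : n ≥ 1} ∪ {0}; ||M|| = 27/7

A bounded diagonal operator on l^2 with diagonal entries d_n has spectrum equal to the closure of {d_n : n ≥ 1}: every d_n is an eigenvalue (with eigenvector e_n), so {d_n} ⊂ sigma(M); the spectrum is closed, so its closure is too; and for lambda not in the closure, (M - lambda I) has bounded inverse (the diagonal entries 1/(d_n - lambda) are bounded). For our sequence d_n = 27 * 7^(-n), n = 1, 2, 3, ...:
  - {d_n} = {27 * 7^(-n) : n ≥ 1}; the only limit point is 0
  - closure = {27 * 7^(-n) : n ≥ 1} ∪ {0}
For the norm: a diagonal operator has ||M|| = sup_n |d_n|. Here d_n = 27 * 7^(-n) is positive and decreasing, so sup_n |d_n| = d_1 = 27/7. So ||M|| = 27/7.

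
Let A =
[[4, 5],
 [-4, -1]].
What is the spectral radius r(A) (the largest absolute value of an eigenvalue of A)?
r(A) = 4

The eigenvalues of A are the roots of its characteristic polynomial. With M = A (coefficients from the trace and determinant):
  p(λ) = det(λ I - M) = λ^2 - 3λ + 16.
For λ^2 - 3λ + 16 the discriminant is -55. It is negative, so the roots are the complex-conjugate pair λ = 3/2 ± (sqrt(55)/2) i ≈ 1.5 ± 3.7081i. For a conjugate pair the product of the roots equals the constant term, so |λ|^2 = 16 and |λ| = sqrt(16) = 4.
Thus the eigenvalues (to 4 decimals) are 1.5 ± 3.7081i (modulus 4). The spectral radius is the largest modulus: r(A) = 4. (Cross-check: r(A) ≤ ||A||_2 ≈ 7.2929; equality holds whenever A is normal, though it can also hold for some non-normal A.)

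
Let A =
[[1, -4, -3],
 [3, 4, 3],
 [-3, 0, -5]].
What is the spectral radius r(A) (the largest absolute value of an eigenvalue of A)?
r(A) ≈ 5.6671

The eigenvalues of A are the roots of its characteristic polynomial. With M = A (coefficients from the trace, the sum of principal 2x2 minors, and det A):
  p(λ) = det(λ I - M) = λ^3 - 18λ + 80.
No integer candidate from the rational root theorem (±divisors of 80) is a root, so the roots are irrational. The cubic discriminant is Δ = -149472 < 0, so there is one real root and a complex-conjugate pair. p(-6) = -28 and p(-5) = 45 have opposite signs, so a root lies in (-6, -5); Newton's method refines it to λ ≈ -5.6671. Dividing out (λ - (-5.6671)) leaves approximately λ^2 - 5.6671λ + 14.1165. For λ^2 - 5.6671λ + 14.1165 the discriminant is -24.3494. It is negative, so the remaining roots are the complex-conjugate pair λ ≈ 2.8336 ± 2.4673i. Their product equals the constant term, so |λ|^2 ≈ 14.1165 and |λ| ≈ 3.7572.
Thus the eigenvalues (to 4 decimals) are -5.6671 (modulus 5.6671); 2.8336 ± 2.4673i (modulus 3.7572). The spectral radius is the largest modulus: r(A) ≈ 5.6671. (Cross-check: r(A) ≤ ||A||_2 ≈ 8.4299; equality holds whenever A is normal, though it can also hold for some non-normal A.)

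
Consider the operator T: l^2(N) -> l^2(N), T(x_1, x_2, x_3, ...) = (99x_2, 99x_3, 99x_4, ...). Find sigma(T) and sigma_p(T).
sigma(T) = closed disk {z in C : |z| ≤ 99}; sigma_p(T) = open disk {z in C : |z| < 99}

Note T = 99·V where V is the unit left shift (V x)_k = x_{k+1}; so sigma(T) = 99·sigma(V) and ||T|| = 99||V||. ||T x||^2 = 9801sum_{k≥2} |x_k|^2 ≤ 9801||x||^2, with equality on {x : x_1 = 0}, so ||T|| = 99. For any lambda with |lambda| < 99, set r = lambda/99 (|r| < 1); the vector x = (1, r, r^2, ...) is in l^2 and satisfies T x = 99(r, r^2, ...) = lambda x, so lambda is an eigenvalue. On the boundary |lambda| = 99 the geometric series diverges, so no l^2 eigenvector exists, but these lambda lie in the approximate point spectrum. Hence sigma(T) is the closed disk of radius 99 and sigma_p(T) is the open disk.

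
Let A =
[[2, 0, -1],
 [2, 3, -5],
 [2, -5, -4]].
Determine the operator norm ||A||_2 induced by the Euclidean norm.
||A||_2 ≈ 7.3462 (= sqrt(largest eigenvalue of A^T A))

||A||_2 = sigma_max(A) = sqrt(lambda_max(A^T A)). Form the symmetric matrix M = A^T A =
[[12, -4, -20],
 [-4, 34, 5],
 [-20, 5, 42]].
Its characteristic polynomial (trace, sum of principal 2x2 minors, determinant of M give the coefficients) is
  p(λ) = det(λ I - M) = λ^3 - 88λ^2 + 1899λ - 3364.
No integer candidate from the rational root theorem (±divisors of 3364) is a root, so the roots are irrational. The cubic discriminant is Δ = 1177250948 > 0, so there are three distinct real roots. p(1) = -1552 and p(2) = 90 have opposite signs, so a root lies in (1, 2); Newton's method refines it to λ ≈ 1.9424. p(32) = 60 and p(33) = -592 have opposite signs, so a root lies in (32, 33); Newton's method refines it to λ ≈ 32.0909. p(53) = -1032 and p(54) = 38 have opposite signs, so a root lies in (53, 54); Newton's method refines it to λ ≈ 53.9667. Check (Vieta): the three roots sum to 88, matching tr M = 88.
So the eigenvalues of A^T A are ≈ 1.9424, 32.0909, 53.9667 (all ≥ 0, as they must be for A^T A). The largest is λ_max ≈ 53.9667, hence ||A||_2 = sqrt(λ_max) ≈ 7.3462.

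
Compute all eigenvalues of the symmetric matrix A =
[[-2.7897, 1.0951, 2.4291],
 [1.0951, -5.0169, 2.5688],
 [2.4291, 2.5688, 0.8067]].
sigma(A) ≈ {-6, -4, 3}

A is real symmetric, so its spectrum consists of real eigenvalues. Expanding the characteristic polynomial of the displayed matrix gives
  det(λ I - A) = p(λ) = λ^3 + (7)λ^2 + (-6)λ + (-72).
Solving p(λ) = 0 yields eigenvalues ≈ -6, -4, 3. (A is shown rounded to 4 decimals, so these recover the underlying integer eigenvalues to within that precision.)
Verification: the trace of A = -7 equals the sum of eigenvalues -7, and det(A) ≈ 72.0003 matches the eigenvalue product 72.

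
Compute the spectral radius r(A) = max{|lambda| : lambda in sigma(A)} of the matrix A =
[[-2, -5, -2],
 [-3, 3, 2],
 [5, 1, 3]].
r(A) ≈ 4.3979

The eigenvalues of A are the roots of its characteristic polynomial. With M = A (coefficients from the trace, the sum of principal 2x2 minors, and det A):
  p(λ) = det(λ I - M) = λ^3 - 4λ^2 - 10λ + 73.
No integer candidate from the rational root theorem (±divisors of 73) is a root, so the roots are irrational. The cubic discriminant is Δ = -67035 < 0, so there is one real root and a complex-conjugate pair. p(-4) = -15 and p(-3) = 40 have opposite signs, so a root lies in (-4, -3); Newton's method refines it to λ ≈ -3.7742. Dividing out (λ - (-3.7742)) leaves approximately λ^2 - 7.7742λ + 19.3417. For λ^2 - 7.7742λ + 19.3417 the discriminant is -16.9282. It is negative, so the remaining roots are the complex-conjugate pair λ ≈ 3.8871 ± 2.0572i. Their product equals the constant term, so |λ|^2 ≈ 19.3417 and |λ| ≈ 4.3979.
Thus the eigenvalues (to 4 decimals) are -3.7742 (modulus 3.7742); 3.8871 ± 2.0572i (modulus 4.3979). The spectral radius is the largest modulus: r(A) ≈ 4.3979. (Cross-check: r(A) ≤ ||A||_2 ≈ 7.4667; equality holds whenever A is normal, though it can also hold for some non-normal A.)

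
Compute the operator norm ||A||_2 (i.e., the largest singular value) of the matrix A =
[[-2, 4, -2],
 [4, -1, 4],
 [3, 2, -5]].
||A||_2 ≈ 7.7347 (= sqrt(largest eigenvalue of A^T A))

||A||_2 = sigma_max(A) = sqrt(lambda_max(A^T A)). Form the symmetric matrix M = A^T A =
[[29, -6, 5],
 [-6, 21, -22],
 [5, -22, 45]].
Its characteristic polynomial (trace, sum of principal 2x2 minors, determinant of M give the coefficients) is
  p(λ) = det(λ I - M) = λ^3 - 95λ^2 + 2314λ - 12544.
No integer candidate from the rational root theorem (±divisors of 12544) is a root, so the roots are irrational. The cubic discriminant is Δ = 1130793412 > 0, so there are three distinct real roots. p(7) = -658 and p(8) = 400 have opposite signs, so a root lies in (7, 8); Newton's method refines it to λ ≈ 7.6056. p(27) = 362 and p(28) = -280 have opposite signs, so a root lies in (27, 28); Newton's method refines it to λ ≈ 27.5686. p(59) = -1334 and p(60) = 296 have opposite signs, so a root lies in (59, 60); Newton's method refines it to λ ≈ 59.8258. Check (Vieta): the three roots sum to 95, matching tr M = 95.
So the eigenvalues of A^T A are ≈ 7.6056, 27.5686, 59.8258 (all ≥ 0, as they must be for A^T A). The largest is λ_max ≈ 59.8258, hence ||A||_2 = sqrt(λ_max) ≈ 7.7347.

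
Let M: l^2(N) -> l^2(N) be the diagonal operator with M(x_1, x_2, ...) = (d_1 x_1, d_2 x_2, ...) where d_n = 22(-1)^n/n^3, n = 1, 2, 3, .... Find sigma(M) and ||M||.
sigma(M) = {22(-1)^n/n^3 : n ≥ 1} ∪ {0}; ||M|| = 22

A bounded diagonal operator on l^2 with diagonal entries d_n has spectrum equal to the closure of {d_n : n ≥ 1}: every d_n is an eigenvalue (with eigenvector e_n), so {d_n} ⊂ sigma(M); the spectrum is closed, so its closure is too; and for lambda not in the closure, (M - lambda I) has bounded inverse (the diagonal entries 1/(d_n - lambda) are bounded). For our sequence d_n = 22(-1)^n/n^3, n = 1, 2, 3, ...:
  - {d_n} = {22(-1)^n/n^3 : n ≥ 1}; the only limit point is 0
  - closure = {22(-1)^n/n^3 : n ≥ 1} ∪ {0}
For the norm: a diagonal operator has ||M|| = sup_n |d_n|. Here |d_n| = 22/n^3 is decreasing, so sup_n |d_n| = |d_1| = 22. So ||M|| = 22.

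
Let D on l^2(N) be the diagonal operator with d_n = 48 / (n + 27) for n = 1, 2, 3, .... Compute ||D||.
||D|| = 12/7 (attained at n = 1)

For D diagonal, ||D|| = sup_n |d_n| = sup_n 48/(n + 27). This is positive and strictly decreasing in n, so the supremum is attained at n = 1: d_1 = 48/(1 + 27) = 12/7. Hence ||D|| = 12/7.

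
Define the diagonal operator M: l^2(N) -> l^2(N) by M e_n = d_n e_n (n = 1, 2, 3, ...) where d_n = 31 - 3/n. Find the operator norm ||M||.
||M|| = 31

For a diagonal operator on l^2 with entries d_n, ||M|| = sup_n |d_n|. Here d_1 = 28, d_2 = 59/2, ..., and d_n = 31 - 3/n increases monotonically toward 31. All terms lie in [28, 31), so |d_n| = d_n and the supremum is the limit 31, which is not attained by any individual d_n. Hence ||M|| = 31.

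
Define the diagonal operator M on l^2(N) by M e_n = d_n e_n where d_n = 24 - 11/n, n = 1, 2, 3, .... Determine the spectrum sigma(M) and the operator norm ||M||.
sigma(M) = {24 - 11/n : n ≥ 1} ∪ {24}; ||M|| = 24

A bounded diagonal operator on l^2 with diagonal entries d_n has spectrum equal to the closure of {d_n : n ≥ 1}: every d_n is an eigenvalue (with eigenvector e_n), so {d_n} ⊂ sigma(M); the spectrum is closed, so its closure is too; and for lambda not in the closure, (M - lambda I) has bounded inverse (the diagonal entries 1/(d_n - lambda) are bounded). For our sequence d_n = 24 - 11/n, n = 1, 2, 3, ...:
  - {d_n} = {24 - 11/n : n ≥ 1}; the only limit point is 24
  - closure = {24 - 11/n : n ≥ 1} ∪ {24}
For the norm: a diagonal operator has ||M|| = sup_n |d_n|. Here d_n = 24 - 11/n increases monotonically from d_1 = 13 toward 24, with all terms in [13, 24); so sup_n |d_n| = 24 (the supremum is the limit, not attained). So ||M|| = 24.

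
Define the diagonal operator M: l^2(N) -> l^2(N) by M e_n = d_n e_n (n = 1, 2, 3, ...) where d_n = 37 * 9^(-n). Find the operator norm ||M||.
||M|| = 37/9 (attained at n = 1)

For M diagonal, ||M|| = sup_n |d_n|. The sequence d_n = 37 * 9^(-n) is positive and strictly decreasing (ratio 9^(-1) < 1), so the supremum is d_1 = 37/9. Hence ||M|| = 37/9.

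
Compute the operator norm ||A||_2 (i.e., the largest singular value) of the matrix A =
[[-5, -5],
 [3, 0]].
||A||_2 = sqrt((59 + sqrt(2581))/2) ≈ 7.4096 (= sqrt(largest eigenvalue of A^T A))

||A||_2 = sigma_max(A) = sqrt(lambda_max(A^T A)). Form the symmetric matrix M = A^T A =
[[34, 25],
 [25, 25]].
Its characteristic polynomial (trace, determinant of M give the coefficients) is
  p(λ) = det(λ I - M) = λ^2 - 59λ + 225.
For λ^2 - 59λ + 225 the discriminant is 2581. It is nonnegative but not a perfect square, so the roots are real and irrational: λ = (59 ± sqrt(2581))/2 ≈ 54.9018, 4.0982.
So the eigenvalues of A^T A are ≈ 4.0982, 54.9018 (all ≥ 0, as they must be for A^T A). The largest is λ_max = (59 + sqrt(2581))/2 ≈ 54.9018, hence ||A||_2 = sqrt(λ_max) = sqrt((59 + sqrt(2581))/2) ≈ 7.4096.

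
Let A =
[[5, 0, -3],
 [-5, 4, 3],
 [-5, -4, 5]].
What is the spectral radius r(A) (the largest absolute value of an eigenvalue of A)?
r(A) ≈ 7.196

The eigenvalues of A are the roots of its characteristic polynomial. With M = A (coefficients from the trace, the sum of principal 2x2 minors, and det A):
  p(λ) = det(λ I - M) = λ^3 - 14λ^2 + 62λ - 40.
No integer candidate from the rational root theorem (±divisors of 40) is a root, so the roots are irrational. The cubic discriminant is Δ = -57168 < 0, so there is one real root and a complex-conjugate pair. p(0) = -40 and p(1) = 9 have opposite signs, so a root lies in (0, 1); Newton's method refines it to λ ≈ 0.7725. Dividing out (λ - (0.7725)) leaves approximately λ^2 - 13.2275λ + 51.7822. For λ^2 - 13.2275λ + 51.7822 the discriminant is -32.161. It is negative, so the remaining roots are the complex-conjugate pair λ ≈ 6.6138 ± 2.8355i. Their product equals the constant term, so |λ|^2 ≈ 51.7822 and |λ| ≈ 7.196.
Thus the eigenvalues (to 4 decimals) are 0.7725 (modulus 0.7725); 6.6138 ± 2.8355i (modulus 7.196). The spectral radius is the largest modulus: r(A) ≈ 7.196. (Cross-check: r(A) ≤ ||A||_2 ≈ 10.796; equality holds whenever A is normal, though it can also hold for some non-normal A.)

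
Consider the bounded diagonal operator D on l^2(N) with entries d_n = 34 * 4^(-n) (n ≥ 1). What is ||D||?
||D|| = 17/2 (attained at n = 1)

For D diagonal, ||D|| = sup_n |d_n|. The sequence d_n = 34 * 4^(-n) is positive and strictly decreasing (ratio 4^(-1) < 1), so the supremum is d_1 = 34/4 = 17/2. Hence ||D|| = 17/2.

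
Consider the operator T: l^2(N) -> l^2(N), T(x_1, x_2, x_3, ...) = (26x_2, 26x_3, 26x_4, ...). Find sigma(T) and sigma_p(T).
sigma(T) = closed disk {z in C : |z| ≤ 26}; sigma_p(T) = open disk {z in C : |z| < 26}

Note T = 26·V where V is the unit left shift (V x)_k = x_{k+1}; so sigma(T) = 26·sigma(V) and ||T|| = 26||V||. ||T x||^2 = 676sum_{k≥2} |x_k|^2 ≤ 676||x||^2, with equality on {x : x_1 = 0}, so ||T|| = 26. For any lambda with |lambda| < 26, set r = lambda/26 (|r| < 1); the vector x = (1, r, r^2, ...) is in l^2 and satisfies T x = 26(r, r^2, ...) = lambda x, so lambda is an eigenvalue. On the boundary |lambda| = 26 the geometric series diverges, so no l^2 eigenvector exists, but these lambda lie in the approximate point spectrum. Hence sigma(T) is the closed disk of radius 26 and sigma_p(T) is the open disk.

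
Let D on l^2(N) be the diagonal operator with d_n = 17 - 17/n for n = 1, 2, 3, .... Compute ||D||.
||D|| = 17

For a diagonal operator on l^2 with entries d_n, ||D|| = sup_n |d_n|. Here d_1 = 0, d_2 = 17/2, ..., and d_n = 17 - 17/n increases monotonically toward 17. All terms lie in [0, 17), so |d_n| = d_n and the supremum is the limit 17, which is not attained by any individual d_n. Hence ||D|| = 17.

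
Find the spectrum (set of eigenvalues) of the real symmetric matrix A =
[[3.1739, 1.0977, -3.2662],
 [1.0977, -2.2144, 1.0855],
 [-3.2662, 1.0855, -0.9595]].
sigma(A) ≈ {-4, -1, 5}

A is real symmetric, so its spectrum consists of real eigenvalues. Expanding the characteristic polynomial of the displayed matrix gives
  det(λ I - A) = p(λ) = λ^3 + (0)λ^2 + (-21)λ + (-20).
Solving p(λ) = 0 yields eigenvalues ≈ -4, -1, 5. (A is shown rounded to 4 decimals, so these recover the underlying integer eigenvalues to within that precision.)
Verification: the trace of A = 0 equals the sum of eigenvalues 0, and det(A) ≈ 19.9996 matches the eigenvalue product 20.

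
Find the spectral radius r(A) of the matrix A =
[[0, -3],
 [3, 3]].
r(A) = 3

The eigenvalues of A are the roots of its characteristic polynomial. With M = A (coefficients from the trace and determinant):
  p(λ) = det(λ I - M) = λ^2 - 3λ + 9.
For λ^2 - 3λ + 9 the discriminant is -27. It is negative, so the roots are the complex-conjugate pair λ = 3/2 ± (sqrt(27)/2) i ≈ 1.5 ± 2.5981i. For a conjugate pair the product of the roots equals the constant term, so |λ|^2 = 9 and |λ| = sqrt(9) = 3.
Thus the eigenvalues (to 4 decimals) are 1.5 ± 2.5981i (modulus 3). The spectral radius is the largest modulus: r(A) = 3. (Cross-check: r(A) ≤ ||A||_2 ≈ 4.8541; equality holds whenever A is normal, though it can also hold for some non-normal A.)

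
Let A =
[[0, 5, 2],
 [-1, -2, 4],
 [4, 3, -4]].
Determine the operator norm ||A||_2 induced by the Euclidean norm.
||A||_2 ≈ 7.7704 (= sqrt(largest eigenvalue of A^T A))

||A||_2 = sigma_max(A) = sqrt(lambda_max(A^T A)). Form the symmetric matrix M = A^T A =
[[17, 14, -20],
 [14, 38, -10],
 [-20, -10, 36]].
Its characteristic polynomial (trace, sum of principal 2x2 minors, determinant of M give the coefficients) is
  p(λ) = det(λ I - M) = λ^3 - 91λ^2 + 1930λ - 4900.
No integer candidate from the rational root theorem (±divisors of 4900) is a root, so the roots are irrational. The cubic discriminant is Δ = 2161973300 > 0, so there are three distinct real roots. p(2) = -1396 and p(3) = 98 have opposite signs, so a root lies in (2, 3); Newton's method refines it to λ ≈ 2.9308. p(27) = 554 and p(28) = -252 have opposite signs, so a root lies in (27, 28); Newton's method refines it to λ ≈ 27.6896. p(60) = -700 and p(61) = 1200 have opposite signs, so a root lies in (60, 61); Newton's method refines it to λ ≈ 60.3796. Check (Vieta): the three roots sum to 91, matching tr M = 91.
So the eigenvalues of A^T A are ≈ 2.9308, 27.6896, 60.3796 (all ≥ 0, as they must be for A^T A). The largest is λ_max ≈ 60.3796, hence ||A||_2 = sqrt(λ_max) ≈ 7.7704.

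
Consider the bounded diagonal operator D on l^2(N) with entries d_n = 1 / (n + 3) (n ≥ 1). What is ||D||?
||D|| = 1/4 (attained at n = 1)

For D diagonal, ||D|| = sup_n |d_n| = sup_n 1/(n + 3). This is positive and strictly decreasing in n, so the supremum is attained at n = 1: d_1 = 1/(1 + 3) = 1/4. Hence ||D|| = 1/4.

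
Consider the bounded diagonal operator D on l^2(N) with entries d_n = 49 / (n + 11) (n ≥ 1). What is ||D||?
||D|| = 49/12 (attained at n = 1)

For D diagonal, ||D|| = sup_n |d_n| = sup_n 49/(n + 11). This is positive and strictly decreasing in n, so the supremum is attained at n = 1: d_1 = 49/(1 + 11) = 49/12. Hence ||D|| = 49/12.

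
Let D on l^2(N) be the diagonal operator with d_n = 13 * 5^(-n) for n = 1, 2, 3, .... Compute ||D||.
||D|| = 13/5 (attained at n = 1)

For D diagonal, ||D|| = sup_n |d_n|. The sequence d_n = 13 * 5^(-n) is positive and strictly decreasing (ratio 5^(-1) < 1), so the supremum is d_1 = 13/5. Hence ||D|| = 13/5.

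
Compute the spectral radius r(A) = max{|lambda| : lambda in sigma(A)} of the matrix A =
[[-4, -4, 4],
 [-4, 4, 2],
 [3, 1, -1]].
r(A) ≈ 7.7422

The eigenvalues of A are the roots of its characteristic polynomial. With M = A (coefficients from the trace, the sum of principal 2x2 minors, and det A):
  p(λ) = det(λ I - M) = λ^3 + λ^2 - 46λ + 48.
No integer candidate from the rational root theorem (±divisors of 48) is a root, so the roots are irrational. The cubic discriminant is Δ = 289316 > 0, so there are three distinct real roots. p(-8) = -32 and p(-7) = 76 have opposite signs, so a root lies in (-8, -7); Newton's method refines it to λ ≈ -7.7422. p(1) = 4 and p(2) = -32 have opposite signs, so a root lies in (1, 2); Newton's method refines it to λ ≈ 1.0985. p(5) = -32 and p(6) = 24 have opposite signs, so a root lies in (5, 6); Newton's method refines it to λ ≈ 5.6437. Check (Vieta): the three roots sum to -1, matching tr M = -1.
Thus the eigenvalues (to 4 decimals) are -7.7422 (modulus 7.7422); 1.0985 (modulus 1.0985); 5.6437 (modulus 5.6437). The spectral radius is the largest modulus: r(A) ≈ 7.7422. (Cross-check: r(A) ≤ ||A||_2 ≈ 7.8636; equality holds whenever A is normal, though it can also hold for some non-normal A.)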